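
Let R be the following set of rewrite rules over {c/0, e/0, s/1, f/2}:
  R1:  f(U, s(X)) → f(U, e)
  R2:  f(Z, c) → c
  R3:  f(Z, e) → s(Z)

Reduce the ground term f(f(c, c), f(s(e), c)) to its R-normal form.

1. f(f(c, c), f(s(e), c))  →  f(c, f(s(e), c))   [R2 at 1]
2. f(c, f(s(e), c))  →  f(c, c)   [R2 at 2]
3. f(c, c)  →  c   [R2 at ε]

c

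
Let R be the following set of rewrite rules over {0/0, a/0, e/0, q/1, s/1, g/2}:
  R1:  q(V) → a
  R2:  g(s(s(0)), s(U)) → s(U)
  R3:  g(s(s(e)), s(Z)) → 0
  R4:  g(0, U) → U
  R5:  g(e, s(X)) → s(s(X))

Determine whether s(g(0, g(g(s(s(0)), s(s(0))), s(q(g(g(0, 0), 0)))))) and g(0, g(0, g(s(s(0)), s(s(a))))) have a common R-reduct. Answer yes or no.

Reduce t₁ = s(g(0, g(g(s(s(0)), s(s(0))), s(q(g(g(0, 0), 0)))))):
1. s(g(0, g(g(s(s(0)), s(s(0))), s(q(g(g(0, 0), 0))))))  →  s(g(g(s(s(0)), s(s(0))), s(q(g(g(0, 0), 0)))))   [R4 at 1]
2. s(g(g(s(s(0)), s(s(0))), s(q(g(g(0, 0), 0)))))  →  s(g(s(s(0)), s(q(g(g(0, 0), 0)))))   [R2 at 1.1]
3. s(g(s(s(0)), s(q(g(g(0, 0), 0)))))  →  s(s(q(g(g(0, 0), 0))))   [R2 at 1]
4. s(s(q(g(g(0, 0), 0))))  →  s(s(a))   [R1 at 1.1]

Reduce t₂ = g(0, g(0, g(s(s(0)), s(s(a))))):
1. g(0, g(0, g(s(s(0)), s(s(a)))))  →  g(0, g(s(s(0)), s(s(a))))   [R4 at ε]
2. g(0, g(s(s(0)), s(s(a))))  →  g(s(s(0)), s(s(a)))   [R4 at ε]
3. g(s(s(0)), s(s(a)))  →  s(s(a))   [R2 at ε]

yes — NF(t₁) = s(s(a)), NF(t₂) = s(s(a))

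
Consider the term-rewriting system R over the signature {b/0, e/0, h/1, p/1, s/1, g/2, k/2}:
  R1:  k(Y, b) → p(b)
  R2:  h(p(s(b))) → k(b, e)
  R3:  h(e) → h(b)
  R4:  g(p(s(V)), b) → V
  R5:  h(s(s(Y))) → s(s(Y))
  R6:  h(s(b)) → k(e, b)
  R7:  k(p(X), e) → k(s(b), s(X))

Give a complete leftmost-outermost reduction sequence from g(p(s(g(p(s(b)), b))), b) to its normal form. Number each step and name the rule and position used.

1. g(p(s(g(p(s(b)), b))), b)  →  g(p(s(b)), b)   [R4 at ε]
2. g(p(s(b)), b)  →  b   [R4 at ε]

b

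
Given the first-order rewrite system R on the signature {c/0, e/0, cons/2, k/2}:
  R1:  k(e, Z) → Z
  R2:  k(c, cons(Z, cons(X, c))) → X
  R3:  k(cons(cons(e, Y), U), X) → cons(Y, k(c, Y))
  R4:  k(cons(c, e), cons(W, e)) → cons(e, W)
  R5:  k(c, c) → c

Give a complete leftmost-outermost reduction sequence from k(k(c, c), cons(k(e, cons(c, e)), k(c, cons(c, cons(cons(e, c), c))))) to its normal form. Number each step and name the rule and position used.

e

1. k(k(c, c), cons(k(e, cons(c, e)), k(c, cons(c, cons(cons(e, c), c)))))  →  k(c, cons(k(e, cons(c, e)), k(c, cons(c, cons(cons(e, c), c)))))   [R5 at 1]
2. k(c, cons(k(e, cons(c, e)), k(c, cons(c, cons(cons(e, c), c)))))  →  k(c, cons(cons(c, e), k(c, cons(c, cons(cons(e, c), c)))))   [R1 at 2.1]
3. k(c, cons(cons(c, e), k(c, cons(c, cons(cons(e, c), c)))))  →  k(c, cons(cons(c, e), cons(e, c)))   [R2 at 2.2]
4. k(c, cons(cons(c, e), cons(e, c)))  →  e   [R2 at ε]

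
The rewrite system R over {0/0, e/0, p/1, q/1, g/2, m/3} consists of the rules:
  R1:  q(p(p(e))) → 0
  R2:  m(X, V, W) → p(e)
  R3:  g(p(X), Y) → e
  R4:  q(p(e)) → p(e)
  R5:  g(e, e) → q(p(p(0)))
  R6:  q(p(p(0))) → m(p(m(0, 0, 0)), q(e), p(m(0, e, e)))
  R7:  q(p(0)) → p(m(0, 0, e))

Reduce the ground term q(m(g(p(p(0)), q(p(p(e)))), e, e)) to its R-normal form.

1. q(m(g(p(p(0)), q(p(p(e)))), e, e))  →  q(p(e))   [R2 at 1]
2. q(p(e))  →  p(e)   [R4 at ε]

p(e)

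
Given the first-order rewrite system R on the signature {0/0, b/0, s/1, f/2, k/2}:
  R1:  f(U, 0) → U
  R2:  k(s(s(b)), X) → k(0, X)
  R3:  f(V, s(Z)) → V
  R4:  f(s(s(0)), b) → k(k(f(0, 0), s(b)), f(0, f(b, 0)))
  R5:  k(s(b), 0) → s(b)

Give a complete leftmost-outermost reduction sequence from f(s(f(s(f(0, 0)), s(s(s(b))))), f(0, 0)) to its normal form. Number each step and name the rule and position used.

1. f(s(f(s(f(0, 0)), s(s(s(b))))), f(0, 0))  →  f(s(s(f(0, 0))), f(0, 0))   [R3 at 1.1]
2. f(s(s(f(0, 0))), f(0, 0))  →  f(s(s(0)), f(0, 0))   [R1 at 1.1.1]
3. f(s(s(0)), f(0, 0))  →  f(s(s(0)), 0)   [R1 at 2]
4. f(s(s(0)), 0)  →  s(s(0))   [R1 at ε]

s(s(0))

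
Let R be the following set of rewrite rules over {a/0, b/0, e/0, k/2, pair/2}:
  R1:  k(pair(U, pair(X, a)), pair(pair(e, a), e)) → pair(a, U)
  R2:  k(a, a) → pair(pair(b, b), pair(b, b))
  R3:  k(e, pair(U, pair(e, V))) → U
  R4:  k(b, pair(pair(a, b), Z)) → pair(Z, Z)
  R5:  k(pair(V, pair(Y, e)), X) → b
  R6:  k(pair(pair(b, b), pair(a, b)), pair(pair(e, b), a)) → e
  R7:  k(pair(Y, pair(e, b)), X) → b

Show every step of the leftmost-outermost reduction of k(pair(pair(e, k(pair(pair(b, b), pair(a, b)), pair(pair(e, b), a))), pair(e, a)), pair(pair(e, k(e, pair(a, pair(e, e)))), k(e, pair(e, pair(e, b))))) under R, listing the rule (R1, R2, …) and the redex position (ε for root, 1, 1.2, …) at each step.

pair(a, pair(e, e))

1. k(pair(pair(e, k(pair(pair(b, b), pair(a, b)), pair(pair(e, b), a))), pair(e, a)), pair(pair(e, k(e, pair(a, pair(e, e)))), k(e, pair(e, pair(e, b)))))  →  k(pair(pair(e, e), pair(e, a)), pair(pair(e, k(e, pair(a, pair(e, e)))), k(e, pair(e, pair(e, b)))))   [R6 at 1.1.2]
2. k(pair(pair(e, e), pair(e, a)), pair(pair(e, k(e, pair(a, pair(e, e)))), k(e, pair(e, pair(e, b)))))  →  k(pair(pair(e, e), pair(e, a)), pair(pair(e, a), k(e, pair(e, pair(e, b)))))   [R3 at 2.1.2]
3. k(pair(pair(e, e), pair(e, a)), pair(pair(e, a), k(e, pair(e, pair(e, b)))))  →  k(pair(pair(e, e), pair(e, a)), pair(pair(e, a), e))   [R3 at 2.2]
4. k(pair(pair(e, e), pair(e, a)), pair(pair(e, a), e))  →  pair(a, pair(e, e))   [R1 at ε]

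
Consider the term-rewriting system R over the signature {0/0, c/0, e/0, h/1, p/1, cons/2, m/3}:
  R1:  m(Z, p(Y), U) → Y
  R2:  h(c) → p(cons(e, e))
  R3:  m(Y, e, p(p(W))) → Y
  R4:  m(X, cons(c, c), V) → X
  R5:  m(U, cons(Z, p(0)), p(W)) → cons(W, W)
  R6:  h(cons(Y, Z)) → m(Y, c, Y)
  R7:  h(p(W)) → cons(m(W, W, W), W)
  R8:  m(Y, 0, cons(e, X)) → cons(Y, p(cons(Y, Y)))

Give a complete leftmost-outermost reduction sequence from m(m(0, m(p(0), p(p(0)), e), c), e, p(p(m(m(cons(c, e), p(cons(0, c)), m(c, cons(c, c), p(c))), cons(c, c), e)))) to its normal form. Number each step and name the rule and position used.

1. m(m(0, m(p(0), p(p(0)), e), c), e, p(p(m(m(cons(c, e), p(cons(0, c)), m(c, cons(c, c), p(c))), cons(c, c), e))))  →  m(0, m(p(0), p(p(0)), e), c)   [R3 at ε]
2. m(0, m(p(0), p(p(0)), e), c)  →  m(0, p(0), c)   [R1 at 2]
3. m(0, p(0), c)  →  0   [R1 at ε]

0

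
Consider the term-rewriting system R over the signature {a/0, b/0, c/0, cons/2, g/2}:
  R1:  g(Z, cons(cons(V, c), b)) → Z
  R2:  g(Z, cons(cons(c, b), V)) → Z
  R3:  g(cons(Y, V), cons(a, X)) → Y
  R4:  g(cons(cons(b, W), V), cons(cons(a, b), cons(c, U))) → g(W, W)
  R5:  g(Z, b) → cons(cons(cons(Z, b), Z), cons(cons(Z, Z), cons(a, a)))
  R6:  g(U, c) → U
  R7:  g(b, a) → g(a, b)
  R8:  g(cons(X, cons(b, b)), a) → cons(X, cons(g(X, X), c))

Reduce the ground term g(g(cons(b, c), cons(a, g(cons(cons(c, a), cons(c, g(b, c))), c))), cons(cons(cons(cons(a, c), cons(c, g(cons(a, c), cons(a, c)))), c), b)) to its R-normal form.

1. g(g(cons(b, c), cons(a, g(cons(cons(c, a), cons(c, g(b, c))), c))), cons(cons(cons(cons(a, c), cons(c, g(cons(a, c), cons(a, c)))), c), b))  →  g(cons(b, c), cons(a, g(cons(cons(c, a), cons(c, g(b, c))), c)))   [R1 at ε]
2. g(cons(b, c), cons(a, g(cons(cons(c, a), cons(c, g(b, c))), c)))  →  b   [R3 at ε]

b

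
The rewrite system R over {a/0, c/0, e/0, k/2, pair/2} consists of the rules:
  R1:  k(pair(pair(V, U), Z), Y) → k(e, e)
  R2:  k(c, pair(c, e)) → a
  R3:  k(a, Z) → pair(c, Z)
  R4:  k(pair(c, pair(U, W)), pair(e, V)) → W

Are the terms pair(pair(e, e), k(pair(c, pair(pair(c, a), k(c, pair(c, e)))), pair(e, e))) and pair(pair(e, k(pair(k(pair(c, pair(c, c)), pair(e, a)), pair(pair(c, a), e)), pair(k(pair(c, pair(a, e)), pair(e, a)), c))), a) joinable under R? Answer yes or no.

Reduce t₁ = pair(pair(e, e), k(pair(c, pair(pair(c, a), k(c, pair(c, e)))), pair(e, e))):
1. pair(pair(e, e), k(pair(c, pair(pair(c, a), k(c, pair(c, e)))), pair(e, e)))  →  pair(pair(e, e), k(c, pair(c, e)))   [R4 at 2]
2. pair(pair(e, e), k(c, pair(c, e)))  →  pair(pair(e, e), a)   [R2 at 2]

Reduce t₂ = pair(pair(e, k(pair(k(pair(c, pair(c, c)), pair(e, a)), pair(pair(c, a), e)), pair(k(pair(c, pair(a, e)), pair(e, a)), c))), a):
1. pair(pair(e, k(pair(k(pair(c, pair(c, c)), pair(e, a)), pair(pair(c, a), e)), pair(k(pair(c, pair(a, e)), pair(e, a)), c))), a)  →  pair(pair(e, k(pair(c, pair(pair(c, a), e)), pair(k(pair(c, pair(a, e)), pair(e, a)), c))), a)   [R4 at 1.2.1.1]
2. pair(pair(e, k(pair(c, pair(pair(c, a), e)), pair(k(pair(c, pair(a, e)), pair(e, a)), c))), a)  →  pair(pair(e, k(pair(c, pair(pair(c, a), e)), pair(e, c))), a)   [R4 at 1.2.2.1]
3. pair(pair(e, k(pair(c, pair(pair(c, a), e)), pair(e, c))), a)  →  pair(pair(e, e), a)   [R4 at 1.2]

yes — NF(t₁) = pair(pair(e, e), a), NF(t₂) = pair(pair(e, e), a)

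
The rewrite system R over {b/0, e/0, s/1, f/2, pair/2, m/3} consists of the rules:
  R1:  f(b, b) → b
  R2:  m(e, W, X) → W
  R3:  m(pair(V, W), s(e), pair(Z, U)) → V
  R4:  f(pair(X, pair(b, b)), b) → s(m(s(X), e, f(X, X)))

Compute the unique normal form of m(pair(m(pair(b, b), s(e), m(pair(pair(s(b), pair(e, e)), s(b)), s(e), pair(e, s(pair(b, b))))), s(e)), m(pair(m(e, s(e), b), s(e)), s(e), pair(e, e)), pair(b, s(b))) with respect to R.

b

1. m(pair(m(pair(b, b), s(e), m(pair(pair(s(b), pair(e, e)), s(b)), s(e), pair(e, s(pair(b, b))))), s(e)), m(pair(m(e, s(e), b), s(e)), s(e), pair(e, e)), pair(b, s(b)))  →  m(pair(m(pair(b, b), s(e), pair(s(b), pair(e, e))), s(e)), m(pair(m(e, s(e), b), s(e)), s(e), pair(e, e)), pair(b, s(b)))   [R3 at 1.1.3]
2. m(pair(m(pair(b, b), s(e), pair(s(b), pair(e, e))), s(e)), m(pair(m(e, s(e), b), s(e)), s(e), pair(e, e)), pair(b, s(b)))  →  m(pair(b, s(e)), m(pair(m(e, s(e), b), s(e)), s(e), pair(e, e)), pair(b, s(b)))   [R3 at 1.1]
3. m(pair(b, s(e)), m(pair(m(e, s(e), b), s(e)), s(e), pair(e, e)), pair(b, s(b)))  →  m(pair(b, s(e)), m(e, s(e), b), pair(b, s(b)))   [R3 at 2]
4. m(pair(b, s(e)), m(e, s(e), b), pair(b, s(b)))  →  m(pair(b, s(e)), s(e), pair(b, s(b)))   [R2 at 2]
5. m(pair(b, s(e)), s(e), pair(b, s(b)))  →  b   [R3 at ε]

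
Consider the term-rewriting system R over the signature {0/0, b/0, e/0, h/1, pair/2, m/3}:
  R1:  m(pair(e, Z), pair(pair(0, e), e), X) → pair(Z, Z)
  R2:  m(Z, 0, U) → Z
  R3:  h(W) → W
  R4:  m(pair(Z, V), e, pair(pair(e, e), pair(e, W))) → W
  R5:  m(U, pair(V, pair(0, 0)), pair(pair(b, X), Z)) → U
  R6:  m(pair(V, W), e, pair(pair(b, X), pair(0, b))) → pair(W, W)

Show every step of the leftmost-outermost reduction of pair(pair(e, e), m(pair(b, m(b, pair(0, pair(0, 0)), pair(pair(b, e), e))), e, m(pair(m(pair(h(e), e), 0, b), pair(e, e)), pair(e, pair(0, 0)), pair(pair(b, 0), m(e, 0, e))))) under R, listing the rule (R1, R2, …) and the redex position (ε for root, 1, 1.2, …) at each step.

pair(pair(e, e), e)

1. pair(pair(e, e), m(pair(b, m(b, pair(0, pair(0, 0)), pair(pair(b, e), e))), e, m(pair(m(pair(h(e), e), 0, b), pair(e, e)), pair(e, pair(0, 0)), pair(pair(b, 0), m(e, 0, e)))))  →  pair(pair(e, e), m(pair(b, b), e, m(pair(m(pair(h(e), e), 0, b), pair(e, e)), pair(e, pair(0, 0)), pair(pair(b, 0), m(e, 0, e)))))   [R5 at 2.1.2]
2. pair(pair(e, e), m(pair(b, b), e, m(pair(m(pair(h(e), e), 0, b), pair(e, e)), pair(e, pair(0, 0)), pair(pair(b, 0), m(e, 0, e)))))  →  pair(pair(e, e), m(pair(b, b), e, pair(m(pair(h(e), e), 0, b), pair(e, e))))   [R5 at 2.3]
3. pair(pair(e, e), m(pair(b, b), e, pair(m(pair(h(e), e), 0, b), pair(e, e))))  →  pair(pair(e, e), m(pair(b, b), e, pair(pair(h(e), e), pair(e, e))))   [R2 at 2.3.1]
4. pair(pair(e, e), m(pair(b, b), e, pair(pair(h(e), e), pair(e, e))))  →  pair(pair(e, e), m(pair(b, b), e, pair(pair(e, e), pair(e, e))))   [R3 at 2.3.1.1]
5. pair(pair(e, e), m(pair(b, b), e, pair(pair(e, e), pair(e, e))))  →  pair(pair(e, e), e)   [R4 at 2]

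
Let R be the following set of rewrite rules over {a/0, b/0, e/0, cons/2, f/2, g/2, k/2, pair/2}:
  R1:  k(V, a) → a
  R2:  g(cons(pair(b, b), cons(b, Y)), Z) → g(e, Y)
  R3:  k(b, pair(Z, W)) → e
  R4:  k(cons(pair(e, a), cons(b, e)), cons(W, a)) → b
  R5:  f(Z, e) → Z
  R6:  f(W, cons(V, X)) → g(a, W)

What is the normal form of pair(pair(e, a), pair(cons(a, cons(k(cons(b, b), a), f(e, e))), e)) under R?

pair(pair(e, a), pair(cons(a, cons(a, e)), e))

1. pair(pair(e, a), pair(cons(a, cons(k(cons(b, b), a), f(e, e))), e))  →  pair(pair(e, a), pair(cons(a, cons(a, f(e, e))), e))   [R1 at 2.1.2.1]
2. pair(pair(e, a), pair(cons(a, cons(a, f(e, e))), e))  →  pair(pair(e, a), pair(cons(a, cons(a, e)), e))   [R5 at 2.1.2.2]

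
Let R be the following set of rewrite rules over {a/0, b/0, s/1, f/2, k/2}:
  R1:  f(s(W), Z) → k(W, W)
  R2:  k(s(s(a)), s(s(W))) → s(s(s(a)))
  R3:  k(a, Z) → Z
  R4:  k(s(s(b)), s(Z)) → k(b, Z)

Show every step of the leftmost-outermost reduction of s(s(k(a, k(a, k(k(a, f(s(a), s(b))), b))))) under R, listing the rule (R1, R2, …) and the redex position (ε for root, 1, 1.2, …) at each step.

s(s(b))

1. s(s(k(a, k(a, k(k(a, f(s(a), s(b))), b)))))  →  s(s(k(a, k(k(a, f(s(a), s(b))), b))))   [R3 at 1.1]
2. s(s(k(a, k(k(a, f(s(a), s(b))), b))))  →  s(s(k(k(a, f(s(a), s(b))), b)))   [R3 at 1.1]
3. s(s(k(k(a, f(s(a), s(b))), b)))  →  s(s(k(f(s(a), s(b)), b)))   [R3 at 1.1.1]
4. s(s(k(f(s(a), s(b)), b)))  →  s(s(k(k(a, a), b)))   [R1 at 1.1.1]
5. s(s(k(k(a, a), b)))  →  s(s(k(a, b)))   [R3 at 1.1.1]
6. s(s(k(a, b)))  →  s(s(b))   [R3 at 1.1]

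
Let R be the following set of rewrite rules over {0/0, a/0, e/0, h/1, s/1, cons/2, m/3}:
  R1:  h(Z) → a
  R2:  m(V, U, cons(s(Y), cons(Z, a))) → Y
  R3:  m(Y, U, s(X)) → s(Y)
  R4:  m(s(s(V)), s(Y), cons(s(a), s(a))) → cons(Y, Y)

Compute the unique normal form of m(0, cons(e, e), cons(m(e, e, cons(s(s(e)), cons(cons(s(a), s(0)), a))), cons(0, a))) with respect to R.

1. m(0, cons(e, e), cons(m(e, e, cons(s(s(e)), cons(cons(s(a), s(0)), a))), cons(0, a)))  →  m(0, cons(e, e), cons(s(e), cons(0, a)))   [R2 at 3.1]
2. m(0, cons(e, e), cons(s(e), cons(0, a)))  →  e   [R2 at ε]

e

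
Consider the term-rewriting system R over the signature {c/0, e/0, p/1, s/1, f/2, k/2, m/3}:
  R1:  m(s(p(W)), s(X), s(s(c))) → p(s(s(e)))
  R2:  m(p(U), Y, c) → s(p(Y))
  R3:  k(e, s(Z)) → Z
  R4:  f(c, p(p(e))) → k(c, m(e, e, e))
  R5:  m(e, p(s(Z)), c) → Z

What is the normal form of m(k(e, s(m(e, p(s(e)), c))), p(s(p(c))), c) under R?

1. m(k(e, s(m(e, p(s(e)), c))), p(s(p(c))), c)  →  m(m(e, p(s(e)), c), p(s(p(c))), c)   [R3 at 1]
2. m(m(e, p(s(e)), c), p(s(p(c))), c)  →  m(e, p(s(p(c))), c)   [R5 at 1]
3. m(e, p(s(p(c))), c)  →  p(c)   [R5 at ε]

p(c)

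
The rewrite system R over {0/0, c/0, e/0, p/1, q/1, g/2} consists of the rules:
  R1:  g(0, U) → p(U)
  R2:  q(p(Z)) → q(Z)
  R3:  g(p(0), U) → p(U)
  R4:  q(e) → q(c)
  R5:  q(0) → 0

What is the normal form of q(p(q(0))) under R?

0

1. q(p(q(0)))  →  q(q(0))   [R2 at ε]
2. q(q(0))  →  q(0)   [R5 at 1]
3. q(0)  →  0   [R5 at ε]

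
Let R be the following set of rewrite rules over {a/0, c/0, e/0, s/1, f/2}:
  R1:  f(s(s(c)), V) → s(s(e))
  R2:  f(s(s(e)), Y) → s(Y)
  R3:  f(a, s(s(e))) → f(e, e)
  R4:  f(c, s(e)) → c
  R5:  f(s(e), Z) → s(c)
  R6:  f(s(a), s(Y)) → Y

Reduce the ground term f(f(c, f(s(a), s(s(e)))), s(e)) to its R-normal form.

c

1. f(f(c, f(s(a), s(s(e)))), s(e))  →  f(f(c, s(e)), s(e))   [R6 at 1.2]
2. f(f(c, s(e)), s(e))  →  f(c, s(e))   [R4 at 1]
3. f(c, s(e))  →  c   [R4 at ε]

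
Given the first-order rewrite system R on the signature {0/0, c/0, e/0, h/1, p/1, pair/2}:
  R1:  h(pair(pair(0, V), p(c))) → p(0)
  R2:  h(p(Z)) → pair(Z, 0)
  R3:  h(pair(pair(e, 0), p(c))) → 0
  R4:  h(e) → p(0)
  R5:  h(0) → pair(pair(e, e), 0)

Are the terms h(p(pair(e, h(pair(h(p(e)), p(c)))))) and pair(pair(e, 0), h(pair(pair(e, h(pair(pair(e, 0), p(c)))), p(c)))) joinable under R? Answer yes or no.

Reduce t₁ = h(p(pair(e, h(pair(h(p(e)), p(c)))))):
1. h(p(pair(e, h(pair(h(p(e)), p(c))))))  →  pair(pair(e, h(pair(h(p(e)), p(c)))), 0)   [R2 at ε]
2. pair(pair(e, h(pair(h(p(e)), p(c)))), 0)  →  pair(pair(e, h(pair(pair(e, 0), p(c)))), 0)   [R2 at 1.2.1.1]
3. pair(pair(e, h(pair(pair(e, 0), p(c)))), 0)  →  pair(pair(e, 0), 0)   [R3 at 1.2]

Reduce t₂ = pair(pair(e, 0), h(pair(pair(e, h(pair(pair(e, 0), p(c)))), p(c)))):
1. pair(pair(e, 0), h(pair(pair(e, h(pair(pair(e, 0), p(c)))), p(c))))  →  pair(pair(e, 0), h(pair(pair(e, 0), p(c))))   [R3 at 2.1.1.2]
2. pair(pair(e, 0), h(pair(pair(e, 0), p(c))))  →  pair(pair(e, 0), 0)   [R3 at 2]

yes — NF(t₁) = pair(pair(e, 0), 0), NF(t₂) = pair(pair(e, 0), 0)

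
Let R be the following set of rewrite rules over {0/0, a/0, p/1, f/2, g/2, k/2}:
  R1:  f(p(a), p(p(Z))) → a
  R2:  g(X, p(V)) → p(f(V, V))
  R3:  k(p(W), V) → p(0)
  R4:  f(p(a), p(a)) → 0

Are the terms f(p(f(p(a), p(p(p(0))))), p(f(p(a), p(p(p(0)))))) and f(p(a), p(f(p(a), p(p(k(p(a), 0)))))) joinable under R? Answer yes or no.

yes — NF(t₁) = 0, NF(t₂) = 0

Reduce t₁ = f(p(f(p(a), p(p(p(0))))), p(f(p(a), p(p(p(0)))))):
1. f(p(f(p(a), p(p(p(0))))), p(f(p(a), p(p(p(0))))))  →  f(p(a), p(f(p(a), p(p(p(0))))))   [R1 at 1.1]
2. f(p(a), p(f(p(a), p(p(p(0))))))  →  f(p(a), p(a))   [R1 at 2.1]
3. f(p(a), p(a))  →  0   [R4 at ε]

Reduce t₂ = f(p(a), p(f(p(a), p(p(k(p(a), 0)))))):
1. f(p(a), p(f(p(a), p(p(k(p(a), 0))))))  →  f(p(a), p(a))   [R1 at 2.1]
2. f(p(a), p(a))  →  0   [R4 at ε]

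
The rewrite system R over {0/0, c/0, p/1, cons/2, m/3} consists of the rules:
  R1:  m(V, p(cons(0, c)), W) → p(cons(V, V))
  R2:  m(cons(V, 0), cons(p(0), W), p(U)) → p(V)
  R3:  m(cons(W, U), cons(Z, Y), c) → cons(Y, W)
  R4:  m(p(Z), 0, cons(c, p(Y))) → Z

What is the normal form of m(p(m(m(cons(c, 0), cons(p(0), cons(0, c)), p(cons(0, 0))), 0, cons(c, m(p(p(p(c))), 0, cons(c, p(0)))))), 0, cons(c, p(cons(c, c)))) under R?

1. m(p(m(m(cons(c, 0), cons(p(0), cons(0, c)), p(cons(0, 0))), 0, cons(c, m(p(p(p(c))), 0, cons(c, p(0)))))), 0, cons(c, p(cons(c, c))))  →  m(m(cons(c, 0), cons(p(0), cons(0, c)), p(cons(0, 0))), 0, cons(c, m(p(p(p(c))), 0, cons(c, p(0)))))   [R4 at ε]
2. m(m(cons(c, 0), cons(p(0), cons(0, c)), p(cons(0, 0))), 0, cons(c, m(p(p(p(c))), 0, cons(c, p(0)))))  →  m(p(c), 0, cons(c, m(p(p(p(c))), 0, cons(c, p(0)))))   [R2 at 1]
3. m(p(c), 0, cons(c, m(p(p(p(c))), 0, cons(c, p(0)))))  →  m(p(c), 0, cons(c, p(p(c))))   [R4 at 3.2]
4. m(p(c), 0, cons(c, p(p(c))))  →  c   [R4 at ε]

c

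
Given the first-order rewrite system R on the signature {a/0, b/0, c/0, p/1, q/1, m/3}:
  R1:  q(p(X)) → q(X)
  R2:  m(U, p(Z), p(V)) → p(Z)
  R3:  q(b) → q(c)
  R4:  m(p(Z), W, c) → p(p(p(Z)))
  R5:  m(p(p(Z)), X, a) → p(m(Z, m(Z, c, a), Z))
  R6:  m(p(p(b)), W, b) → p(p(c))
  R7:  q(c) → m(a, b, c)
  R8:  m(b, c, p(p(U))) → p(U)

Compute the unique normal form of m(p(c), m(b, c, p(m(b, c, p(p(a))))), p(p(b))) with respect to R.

1. m(p(c), m(b, c, p(m(b, c, p(p(a))))), p(p(b)))  →  m(p(c), m(b, c, p(p(a))), p(p(b)))   [R8 at 2.3.1]
2. m(p(c), m(b, c, p(p(a))), p(p(b)))  →  m(p(c), p(a), p(p(b)))   [R8 at 2]
3. m(p(c), p(a), p(p(b)))  →  p(a)   [R2 at ε]

p(a)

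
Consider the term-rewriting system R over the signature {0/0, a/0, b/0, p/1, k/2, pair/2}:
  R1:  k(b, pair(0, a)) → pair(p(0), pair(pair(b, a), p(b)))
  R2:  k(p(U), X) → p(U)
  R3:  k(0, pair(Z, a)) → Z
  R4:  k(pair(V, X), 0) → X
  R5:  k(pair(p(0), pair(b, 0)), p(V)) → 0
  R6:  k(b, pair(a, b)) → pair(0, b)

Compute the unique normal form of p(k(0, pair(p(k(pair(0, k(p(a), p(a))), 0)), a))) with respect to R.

p(p(p(a)))

1. p(k(0, pair(p(k(pair(0, k(p(a), p(a))), 0)), a)))  →  p(p(k(pair(0, k(p(a), p(a))), 0)))   [R3 at 1]
2. p(p(k(pair(0, k(p(a), p(a))), 0)))  →  p(p(k(p(a), p(a))))   [R4 at 1.1]
3. p(p(k(p(a), p(a))))  →  p(p(p(a)))   [R2 at 1.1]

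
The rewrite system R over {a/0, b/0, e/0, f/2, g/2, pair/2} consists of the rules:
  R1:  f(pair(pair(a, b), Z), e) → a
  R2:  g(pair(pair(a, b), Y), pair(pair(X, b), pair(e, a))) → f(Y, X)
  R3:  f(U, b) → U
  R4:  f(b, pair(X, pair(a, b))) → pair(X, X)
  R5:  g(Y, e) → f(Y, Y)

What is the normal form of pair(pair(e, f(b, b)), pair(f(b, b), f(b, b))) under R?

1. pair(pair(e, f(b, b)), pair(f(b, b), f(b, b)))  →  pair(pair(e, b), pair(f(b, b), f(b, b)))   [R3 at 1.2]
2. pair(pair(e, b), pair(f(b, b), f(b, b)))  →  pair(pair(e, b), pair(b, f(b, b)))   [R3 at 2.1]
3. pair(pair(e, b), pair(b, f(b, b)))  →  pair(pair(e, b), pair(b, b))   [R3 at 2.2]

pair(pair(e, b), pair(b, b))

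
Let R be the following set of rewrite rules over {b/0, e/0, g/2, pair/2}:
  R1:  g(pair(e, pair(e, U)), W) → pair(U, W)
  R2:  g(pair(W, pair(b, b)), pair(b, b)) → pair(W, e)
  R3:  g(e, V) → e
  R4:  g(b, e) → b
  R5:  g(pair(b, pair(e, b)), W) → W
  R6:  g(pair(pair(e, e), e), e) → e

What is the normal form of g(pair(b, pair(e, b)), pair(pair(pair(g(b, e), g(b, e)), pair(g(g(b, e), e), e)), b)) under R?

1. g(pair(b, pair(e, b)), pair(pair(pair(g(b, e), g(b, e)), pair(g(g(b, e), e), e)), b))  →  pair(pair(pair(g(b, e), g(b, e)), pair(g(g(b, e), e), e)), b)   [R5 at ε]
2. pair(pair(pair(g(b, e), g(b, e)), pair(g(g(b, e), e), e)), b)  →  pair(pair(pair(b, g(b, e)), pair(g(g(b, e), e), e)), b)   [R4 at 1.1.1]
3. pair(pair(pair(b, g(b, e)), pair(g(g(b, e), e), e)), b)  →  pair(pair(pair(b, b), pair(g(g(b, e), e), e)), b)   [R4 at 1.1.2]
4. pair(pair(pair(b, b), pair(g(g(b, e), e), e)), b)  →  pair(pair(pair(b, b), pair(g(b, e), e)), b)   [R4 at 1.2.1.1]
5. pair(pair(pair(b, b), pair(g(b, e), e)), b)  →  pair(pair(pair(b, b), pair(b, e)), b)   [R4 at 1.2.1]

pair(pair(pair(b, b), pair(b, e)), b)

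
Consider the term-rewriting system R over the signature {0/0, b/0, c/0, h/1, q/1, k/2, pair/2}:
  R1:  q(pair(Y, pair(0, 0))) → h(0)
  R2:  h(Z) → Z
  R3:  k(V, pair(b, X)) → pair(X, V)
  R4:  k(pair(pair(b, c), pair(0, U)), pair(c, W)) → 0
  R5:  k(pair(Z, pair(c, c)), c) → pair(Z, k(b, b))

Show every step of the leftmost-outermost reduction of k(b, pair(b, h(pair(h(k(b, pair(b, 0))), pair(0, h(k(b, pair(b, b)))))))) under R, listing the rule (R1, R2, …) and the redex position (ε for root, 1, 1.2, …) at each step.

pair(pair(pair(0, b), pair(0, pair(b, b))), b)

1. k(b, pair(b, h(pair(h(k(b, pair(b, 0))), pair(0, h(k(b, pair(b, b))))))))  →  pair(h(pair(h(k(b, pair(b, 0))), pair(0, h(k(b, pair(b, b)))))), b)   [R3 at ε]
2. pair(h(pair(h(k(b, pair(b, 0))), pair(0, h(k(b, pair(b, b)))))), b)  →  pair(pair(h(k(b, pair(b, 0))), pair(0, h(k(b, pair(b, b))))), b)   [R2 at 1]
3. pair(pair(h(k(b, pair(b, 0))), pair(0, h(k(b, pair(b, b))))), b)  →  pair(pair(k(b, pair(b, 0)), pair(0, h(k(b, pair(b, b))))), b)   [R2 at 1.1]
4. pair(pair(k(b, pair(b, 0)), pair(0, h(k(b, pair(b, b))))), b)  →  pair(pair(pair(0, b), pair(0, h(k(b, pair(b, b))))), b)   [R3 at 1.1]
5. pair(pair(pair(0, b), pair(0, h(k(b, pair(b, b))))), b)  →  pair(pair(pair(0, b), pair(0, k(b, pair(b, b)))), b)   [R2 at 1.2.2]
6. pair(pair(pair(0, b), pair(0, k(b, pair(b, b)))), b)  →  pair(pair(pair(0, b), pair(0, pair(b, b))), b)   [R3 at 1.2.2]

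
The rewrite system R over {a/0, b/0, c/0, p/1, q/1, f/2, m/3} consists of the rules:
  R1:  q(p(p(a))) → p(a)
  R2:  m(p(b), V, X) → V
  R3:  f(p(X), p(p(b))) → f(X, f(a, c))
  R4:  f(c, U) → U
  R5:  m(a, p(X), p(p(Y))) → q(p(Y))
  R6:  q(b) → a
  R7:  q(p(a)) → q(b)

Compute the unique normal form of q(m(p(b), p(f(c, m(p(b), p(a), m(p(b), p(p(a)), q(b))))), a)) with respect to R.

p(a)

1. q(m(p(b), p(f(c, m(p(b), p(a), m(p(b), p(p(a)), q(b))))), a))  →  q(p(f(c, m(p(b), p(a), m(p(b), p(p(a)), q(b))))))   [R2 at 1]
2. q(p(f(c, m(p(b), p(a), m(p(b), p(p(a)), q(b))))))  →  q(p(m(p(b), p(a), m(p(b), p(p(a)), q(b)))))   [R4 at 1.1]
3. q(p(m(p(b), p(a), m(p(b), p(p(a)), q(b)))))  →  q(p(p(a)))   [R2 at 1.1]
4. q(p(p(a)))  →  p(a)   [R1 at ε]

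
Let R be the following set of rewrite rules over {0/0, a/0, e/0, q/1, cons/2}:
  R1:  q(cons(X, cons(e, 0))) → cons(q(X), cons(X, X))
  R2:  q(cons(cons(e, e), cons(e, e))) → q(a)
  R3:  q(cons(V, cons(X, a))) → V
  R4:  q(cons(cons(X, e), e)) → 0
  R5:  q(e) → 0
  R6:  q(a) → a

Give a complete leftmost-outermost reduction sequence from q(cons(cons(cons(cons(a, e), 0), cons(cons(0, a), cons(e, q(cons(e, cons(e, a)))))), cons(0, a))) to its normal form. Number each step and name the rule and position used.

1. q(cons(cons(cons(cons(a, e), 0), cons(cons(0, a), cons(e, q(cons(e, cons(e, a)))))), cons(0, a)))  →  cons(cons(cons(a, e), 0), cons(cons(0, a), cons(e, q(cons(e, cons(e, a))))))   [R3 at ε]
2. cons(cons(cons(a, e), 0), cons(cons(0, a), cons(e, q(cons(e, cons(e, a))))))  →  cons(cons(cons(a, e), 0), cons(cons(0, a), cons(e, e)))   [R3 at 2.2.2]

cons(cons(cons(a, e), 0), cons(cons(0, a), cons(e, e)))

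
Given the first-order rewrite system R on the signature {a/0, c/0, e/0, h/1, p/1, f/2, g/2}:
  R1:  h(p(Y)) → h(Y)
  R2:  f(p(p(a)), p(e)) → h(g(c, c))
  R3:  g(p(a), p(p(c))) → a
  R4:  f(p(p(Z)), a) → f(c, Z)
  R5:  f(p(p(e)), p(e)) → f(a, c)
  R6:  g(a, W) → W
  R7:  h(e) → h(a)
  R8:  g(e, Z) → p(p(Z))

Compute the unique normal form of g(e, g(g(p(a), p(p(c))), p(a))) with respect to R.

p(p(p(a)))

1. g(e, g(g(p(a), p(p(c))), p(a)))  →  p(p(g(g(p(a), p(p(c))), p(a))))   [R8 at ε]
2. p(p(g(g(p(a), p(p(c))), p(a))))  →  p(p(g(a, p(a))))   [R3 at 1.1.1]
3. p(p(g(a, p(a))))  →  p(p(p(a)))   [R6 at 1.1]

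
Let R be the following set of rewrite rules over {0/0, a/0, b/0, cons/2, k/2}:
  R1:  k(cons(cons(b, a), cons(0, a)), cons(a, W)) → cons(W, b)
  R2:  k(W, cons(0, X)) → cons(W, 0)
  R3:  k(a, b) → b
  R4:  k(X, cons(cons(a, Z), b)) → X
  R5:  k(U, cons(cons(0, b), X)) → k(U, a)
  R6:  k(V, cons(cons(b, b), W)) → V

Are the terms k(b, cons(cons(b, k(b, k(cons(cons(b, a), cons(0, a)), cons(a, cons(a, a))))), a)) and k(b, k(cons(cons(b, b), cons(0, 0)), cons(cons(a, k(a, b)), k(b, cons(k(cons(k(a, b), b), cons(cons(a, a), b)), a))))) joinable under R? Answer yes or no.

Reduce t₁ = k(b, cons(cons(b, k(b, k(cons(cons(b, a), cons(0, a)), cons(a, cons(a, a))))), a)):
1. k(b, cons(cons(b, k(b, k(cons(cons(b, a), cons(0, a)), cons(a, cons(a, a))))), a))  →  k(b, cons(cons(b, k(b, cons(cons(a, a), b))), a))   [R1 at 2.1.2.2]
2. k(b, cons(cons(b, k(b, cons(cons(a, a), b))), a))  →  k(b, cons(cons(b, b), a))   [R4 at 2.1.2]
3. k(b, cons(cons(b, b), a))  →  b   [R6 at ε]

Reduce t₂ = k(b, k(cons(cons(b, b), cons(0, 0)), cons(cons(a, k(a, b)), k(b, cons(k(cons(k(a, b), b), cons(cons(a, a), b)), a))))):
1. k(b, k(cons(cons(b, b), cons(0, 0)), cons(cons(a, k(a, b)), k(b, cons(k(cons(k(a, b), b), cons(cons(a, a), b)), a)))))  →  k(b, k(cons(cons(b, b), cons(0, 0)), cons(cons(a, b), k(b, cons(k(cons(k(a, b), b), cons(cons(a, a), b)), a)))))   [R3 at 2.2.1.2]
2. k(b, k(cons(cons(b, b), cons(0, 0)), cons(cons(a, b), k(b, cons(k(cons(k(a, b), b), cons(cons(a, a), b)), a)))))  →  k(b, k(cons(cons(b, b), cons(0, 0)), cons(cons(a, b), k(b, cons(cons(k(a, b), b), a)))))   [R4 at 2.2.2.2.1]
3. k(b, k(cons(cons(b, b), cons(0, 0)), cons(cons(a, b), k(b, cons(cons(k(a, b), b), a)))))  →  k(b, k(cons(cons(b, b), cons(0, 0)), cons(cons(a, b), k(b, cons(cons(b, b), a)))))   [R3 at 2.2.2.2.1.1]
4. k(b, k(cons(cons(b, b), cons(0, 0)), cons(cons(a, b), k(b, cons(cons(b, b), a)))))  →  k(b, k(cons(cons(b, b), cons(0, 0)), cons(cons(a, b), b)))   [R6 at 2.2.2]
5. k(b, k(cons(cons(b, b), cons(0, 0)), cons(cons(a, b), b)))  →  k(b, cons(cons(b, b), cons(0, 0)))   [R4 at 2]
6. k(b, cons(cons(b, b), cons(0, 0)))  →  b   [R6 at ε]

yes — NF(t₁) = b, NF(t₂) = b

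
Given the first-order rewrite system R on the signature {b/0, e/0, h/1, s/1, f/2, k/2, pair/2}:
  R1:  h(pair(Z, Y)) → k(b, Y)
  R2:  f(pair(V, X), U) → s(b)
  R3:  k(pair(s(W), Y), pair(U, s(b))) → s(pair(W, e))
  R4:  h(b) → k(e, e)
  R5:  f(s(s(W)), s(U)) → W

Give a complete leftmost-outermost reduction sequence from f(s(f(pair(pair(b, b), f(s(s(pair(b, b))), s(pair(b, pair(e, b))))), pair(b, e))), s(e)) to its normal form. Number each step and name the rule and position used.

b

1. f(s(f(pair(pair(b, b), f(s(s(pair(b, b))), s(pair(b, pair(e, b))))), pair(b, e))), s(e))  →  f(s(s(b)), s(e))   [R2 at 1.1]
2. f(s(s(b)), s(e))  →  b   [R5 at ε]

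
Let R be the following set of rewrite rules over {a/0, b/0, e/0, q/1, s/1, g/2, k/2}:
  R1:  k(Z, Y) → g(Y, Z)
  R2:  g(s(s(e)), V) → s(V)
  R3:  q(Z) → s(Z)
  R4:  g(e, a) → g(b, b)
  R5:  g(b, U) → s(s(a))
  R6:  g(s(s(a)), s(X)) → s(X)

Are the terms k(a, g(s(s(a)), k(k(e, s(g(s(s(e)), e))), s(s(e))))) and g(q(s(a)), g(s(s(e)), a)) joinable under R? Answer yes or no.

Reduce t₁ = k(a, g(s(s(a)), k(k(e, s(g(s(s(e)), e))), s(s(e))))):
1. k(a, g(s(s(a)), k(k(e, s(g(s(s(e)), e))), s(s(e)))))  →  g(g(s(s(a)), k(k(e, s(g(s(s(e)), e))), s(s(e)))), a)   [R1 at ε]
2. g(g(s(s(a)), k(k(e, s(g(s(s(e)), e))), s(s(e)))), a)  →  g(g(s(s(a)), g(s(s(e)), k(e, s(g(s(s(e)), e))))), a)   [R1 at 1.2]
3. g(g(s(s(a)), g(s(s(e)), k(e, s(g(s(s(e)), e))))), a)  →  g(g(s(s(a)), s(k(e, s(g(s(s(e)), e))))), a)   [R2 at 1.2]
4. g(g(s(s(a)), s(k(e, s(g(s(s(e)), e))))), a)  →  g(s(k(e, s(g(s(s(e)), e)))), a)   [R6 at 1]
5. g(s(k(e, s(g(s(s(e)), e)))), a)  →  g(s(g(s(g(s(s(e)), e)), e)), a)   [R1 at 1.1]
6. g(s(g(s(g(s(s(e)), e)), e)), a)  →  g(s(g(s(s(e)), e)), a)   [R2 at 1.1.1.1]
7. g(s(g(s(s(e)), e)), a)  →  g(s(s(e)), a)   [R2 at 1.1]
8. g(s(s(e)), a)  →  s(a)   [R2 at ε]

Reduce t₂ = g(q(s(a)), g(s(s(e)), a)):
1. g(q(s(a)), g(s(s(e)), a))  →  g(s(s(a)), g(s(s(e)), a))   [R3 at 1]
2. g(s(s(a)), g(s(s(e)), a))  →  g(s(s(a)), s(a))   [R2 at 2]
3. g(s(s(a)), s(a))  →  s(a)   [R6 at ε]

yes — NF(t₁) = s(a), NF(t₂) = s(a)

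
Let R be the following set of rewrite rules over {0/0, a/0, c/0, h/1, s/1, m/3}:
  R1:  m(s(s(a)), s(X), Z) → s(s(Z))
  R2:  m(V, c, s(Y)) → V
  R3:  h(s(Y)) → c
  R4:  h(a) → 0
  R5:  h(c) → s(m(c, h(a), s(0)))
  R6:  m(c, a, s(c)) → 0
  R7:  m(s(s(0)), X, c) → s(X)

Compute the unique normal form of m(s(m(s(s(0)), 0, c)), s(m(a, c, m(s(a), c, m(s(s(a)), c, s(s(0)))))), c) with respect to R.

s(s(a))

1. m(s(m(s(s(0)), 0, c)), s(m(a, c, m(s(a), c, m(s(s(a)), c, s(s(0)))))), c)  →  m(s(s(0)), s(m(a, c, m(s(a), c, m(s(s(a)), c, s(s(0)))))), c)   [R7 at 1.1]
2. m(s(s(0)), s(m(a, c, m(s(a), c, m(s(s(a)), c, s(s(0)))))), c)  →  s(s(m(a, c, m(s(a), c, m(s(s(a)), c, s(s(0)))))))   [R7 at ε]
3. s(s(m(a, c, m(s(a), c, m(s(s(a)), c, s(s(0)))))))  →  s(s(m(a, c, m(s(a), c, s(s(a))))))   [R2 at 1.1.3.3]
4. s(s(m(a, c, m(s(a), c, s(s(a))))))  →  s(s(m(a, c, s(a))))   [R2 at 1.1.3]
5. s(s(m(a, c, s(a))))  →  s(s(a))   [R2 at 1.1]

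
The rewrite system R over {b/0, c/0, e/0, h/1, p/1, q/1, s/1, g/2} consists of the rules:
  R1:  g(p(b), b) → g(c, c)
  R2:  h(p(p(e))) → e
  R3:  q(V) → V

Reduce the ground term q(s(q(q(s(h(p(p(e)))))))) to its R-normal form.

1. q(s(q(q(s(h(p(p(e))))))))  →  s(q(q(s(h(p(p(e)))))))   [R3 at ε]
2. s(q(q(s(h(p(p(e)))))))  →  s(q(s(h(p(p(e))))))   [R3 at 1]
3. s(q(s(h(p(p(e))))))  →  s(s(h(p(p(e)))))   [R3 at 1]
4. s(s(h(p(p(e)))))  →  s(s(e))   [R2 at 1.1]

s(s(e))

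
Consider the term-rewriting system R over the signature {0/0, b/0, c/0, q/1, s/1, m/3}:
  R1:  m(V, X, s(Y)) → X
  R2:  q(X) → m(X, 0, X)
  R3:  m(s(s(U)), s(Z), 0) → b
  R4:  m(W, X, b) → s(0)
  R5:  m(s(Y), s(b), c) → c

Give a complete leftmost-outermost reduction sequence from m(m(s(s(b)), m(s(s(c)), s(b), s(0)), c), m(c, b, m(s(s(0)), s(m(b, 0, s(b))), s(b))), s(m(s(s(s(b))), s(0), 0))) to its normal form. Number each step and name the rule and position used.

b

1. m(m(s(s(b)), m(s(s(c)), s(b), s(0)), c), m(c, b, m(s(s(0)), s(m(b, 0, s(b))), s(b))), s(m(s(s(s(b))), s(0), 0)))  →  m(c, b, m(s(s(0)), s(m(b, 0, s(b))), s(b)))   [R1 at ε]
2. m(c, b, m(s(s(0)), s(m(b, 0, s(b))), s(b)))  →  m(c, b, s(m(b, 0, s(b))))   [R1 at 3]
3. m(c, b, s(m(b, 0, s(b))))  →  b   [R1 at ε]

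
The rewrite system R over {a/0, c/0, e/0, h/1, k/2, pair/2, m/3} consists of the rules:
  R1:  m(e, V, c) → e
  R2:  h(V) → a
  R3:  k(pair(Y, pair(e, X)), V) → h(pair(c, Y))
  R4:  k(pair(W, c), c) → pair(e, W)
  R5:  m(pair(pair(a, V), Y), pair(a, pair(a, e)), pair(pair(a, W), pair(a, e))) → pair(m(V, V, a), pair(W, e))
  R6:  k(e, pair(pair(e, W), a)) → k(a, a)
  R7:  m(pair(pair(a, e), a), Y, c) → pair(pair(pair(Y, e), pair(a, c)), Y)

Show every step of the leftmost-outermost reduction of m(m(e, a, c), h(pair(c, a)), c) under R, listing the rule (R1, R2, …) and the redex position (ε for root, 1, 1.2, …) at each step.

1. m(m(e, a, c), h(pair(c, a)), c)  →  m(e, h(pair(c, a)), c)   [R1 at 1]
2. m(e, h(pair(c, a)), c)  →  e   [R1 at ε]

e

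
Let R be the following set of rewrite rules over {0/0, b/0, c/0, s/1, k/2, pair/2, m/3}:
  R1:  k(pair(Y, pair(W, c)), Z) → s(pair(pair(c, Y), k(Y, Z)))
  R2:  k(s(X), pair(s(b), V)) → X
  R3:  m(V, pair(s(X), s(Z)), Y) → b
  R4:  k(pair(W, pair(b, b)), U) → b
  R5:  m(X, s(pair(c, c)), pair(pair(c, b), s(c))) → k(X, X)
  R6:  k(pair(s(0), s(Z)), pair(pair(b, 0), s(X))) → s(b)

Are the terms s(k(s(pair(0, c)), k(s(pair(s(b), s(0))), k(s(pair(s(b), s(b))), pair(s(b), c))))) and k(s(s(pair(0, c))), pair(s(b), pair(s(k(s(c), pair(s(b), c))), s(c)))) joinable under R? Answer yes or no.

Reduce t₁ = s(k(s(pair(0, c)), k(s(pair(s(b), s(0))), k(s(pair(s(b), s(b))), pair(s(b), c))))):
1. s(k(s(pair(0, c)), k(s(pair(s(b), s(0))), k(s(pair(s(b), s(b))), pair(s(b), c)))))  →  s(k(s(pair(0, c)), k(s(pair(s(b), s(0))), pair(s(b), s(b)))))   [R2 at 1.2.2]
2. s(k(s(pair(0, c)), k(s(pair(s(b), s(0))), pair(s(b), s(b)))))  →  s(k(s(pair(0, c)), pair(s(b), s(0))))   [R2 at 1.2]
3. s(k(s(pair(0, c)), pair(s(b), s(0))))  →  s(pair(0, c))   [R2 at 1]

Reduce t₂ = k(s(s(pair(0, c))), pair(s(b), pair(s(k(s(c), pair(s(b), c))), s(c)))):
1. k(s(s(pair(0, c))), pair(s(b), pair(s(k(s(c), pair(s(b), c))), s(c))))  →  s(pair(0, c))   [R2 at ε]

yes — NF(t₁) = s(pair(0, c)), NF(t₂) = s(pair(0, c))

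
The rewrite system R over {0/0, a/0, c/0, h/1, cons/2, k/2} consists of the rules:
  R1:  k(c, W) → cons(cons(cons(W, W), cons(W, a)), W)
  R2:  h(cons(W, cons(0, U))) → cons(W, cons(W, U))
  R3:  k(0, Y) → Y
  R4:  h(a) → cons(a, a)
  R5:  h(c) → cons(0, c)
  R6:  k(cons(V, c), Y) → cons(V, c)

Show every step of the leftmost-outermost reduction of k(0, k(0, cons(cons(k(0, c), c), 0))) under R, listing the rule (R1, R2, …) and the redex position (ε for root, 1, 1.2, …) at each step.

1. k(0, k(0, cons(cons(k(0, c), c), 0)))  →  k(0, cons(cons(k(0, c), c), 0))   [R3 at ε]
2. k(0, cons(cons(k(0, c), c), 0))  →  cons(cons(k(0, c), c), 0)   [R3 at ε]
3. cons(cons(k(0, c), c), 0)  →  cons(cons(c, c), 0)   [R3 at 1.1]

cons(cons(c, c), 0)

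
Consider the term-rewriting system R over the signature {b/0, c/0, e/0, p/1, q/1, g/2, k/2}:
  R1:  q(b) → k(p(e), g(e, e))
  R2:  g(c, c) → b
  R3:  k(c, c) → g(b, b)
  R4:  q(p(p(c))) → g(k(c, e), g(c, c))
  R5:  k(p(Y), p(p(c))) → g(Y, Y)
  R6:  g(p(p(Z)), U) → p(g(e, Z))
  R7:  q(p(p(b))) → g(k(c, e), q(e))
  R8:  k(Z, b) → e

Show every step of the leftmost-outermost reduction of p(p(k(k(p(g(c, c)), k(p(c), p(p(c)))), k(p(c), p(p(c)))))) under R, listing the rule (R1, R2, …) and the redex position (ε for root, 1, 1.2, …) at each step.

p(p(e))

1. p(p(k(k(p(g(c, c)), k(p(c), p(p(c)))), k(p(c), p(p(c))))))  →  p(p(k(k(p(b), k(p(c), p(p(c)))), k(p(c), p(p(c))))))   [R2 at 1.1.1.1.1]
2. p(p(k(k(p(b), k(p(c), p(p(c)))), k(p(c), p(p(c))))))  →  p(p(k(k(p(b), g(c, c)), k(p(c), p(p(c))))))   [R5 at 1.1.1.2]
3. p(p(k(k(p(b), g(c, c)), k(p(c), p(p(c))))))  →  p(p(k(k(p(b), b), k(p(c), p(p(c))))))   [R2 at 1.1.1.2]
4. p(p(k(k(p(b), b), k(p(c), p(p(c))))))  →  p(p(k(e, k(p(c), p(p(c))))))   [R8 at 1.1.1]
5. p(p(k(e, k(p(c), p(p(c))))))  →  p(p(k(e, g(c, c))))   [R5 at 1.1.2]
6. p(p(k(e, g(c, c))))  →  p(p(k(e, b)))   [R2 at 1.1.2]
7. p(p(k(e, b)))  →  p(p(e))   [R8 at 1.1]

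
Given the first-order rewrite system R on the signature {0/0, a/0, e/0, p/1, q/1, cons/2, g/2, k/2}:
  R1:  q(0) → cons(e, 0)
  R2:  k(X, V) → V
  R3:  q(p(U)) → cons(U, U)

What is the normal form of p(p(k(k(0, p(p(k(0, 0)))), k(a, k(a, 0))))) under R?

1. p(p(k(k(0, p(p(k(0, 0)))), k(a, k(a, 0)))))  →  p(p(k(a, k(a, 0))))   [R2 at 1.1]
2. p(p(k(a, k(a, 0))))  →  p(p(k(a, 0)))   [R2 at 1.1]
3. p(p(k(a, 0)))  →  p(p(0))   [R2 at 1.1]

p(p(0))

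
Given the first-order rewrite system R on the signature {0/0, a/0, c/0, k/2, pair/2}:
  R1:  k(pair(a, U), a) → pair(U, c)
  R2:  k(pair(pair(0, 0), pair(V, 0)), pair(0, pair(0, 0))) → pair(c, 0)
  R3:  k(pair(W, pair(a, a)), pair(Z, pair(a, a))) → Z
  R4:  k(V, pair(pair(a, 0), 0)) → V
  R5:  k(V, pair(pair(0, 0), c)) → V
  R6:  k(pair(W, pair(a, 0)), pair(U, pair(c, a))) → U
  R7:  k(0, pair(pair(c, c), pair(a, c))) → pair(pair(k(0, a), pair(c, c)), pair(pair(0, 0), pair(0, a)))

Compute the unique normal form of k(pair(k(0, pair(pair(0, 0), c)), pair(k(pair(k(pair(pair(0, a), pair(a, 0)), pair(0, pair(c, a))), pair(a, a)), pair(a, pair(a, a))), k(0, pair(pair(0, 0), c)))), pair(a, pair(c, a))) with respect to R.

a

1. k(pair(k(0, pair(pair(0, 0), c)), pair(k(pair(k(pair(pair(0, a), pair(a, 0)), pair(0, pair(c, a))), pair(a, a)), pair(a, pair(a, a))), k(0, pair(pair(0, 0), c)))), pair(a, pair(c, a)))  →  k(pair(0, pair(k(pair(k(pair(pair(0, a), pair(a, 0)), pair(0, pair(c, a))), pair(a, a)), pair(a, pair(a, a))), k(0, pair(pair(0, 0), c)))), pair(a, pair(c, a)))   [R5 at 1.1]
2. k(pair(0, pair(k(pair(k(pair(pair(0, a), pair(a, 0)), pair(0, pair(c, a))), pair(a, a)), pair(a, pair(a, a))), k(0, pair(pair(0, 0), c)))), pair(a, pair(c, a)))  →  k(pair(0, pair(a, k(0, pair(pair(0, 0), c)))), pair(a, pair(c, a)))   [R3 at 1.2.1]
3. k(pair(0, pair(a, k(0, pair(pair(0, 0), c)))), pair(a, pair(c, a)))  →  k(pair(0, pair(a, 0)), pair(a, pair(c, a)))   [R5 at 1.2.2]
4. k(pair(0, pair(a, 0)), pair(a, pair(c, a)))  →  a   [R6 at ε]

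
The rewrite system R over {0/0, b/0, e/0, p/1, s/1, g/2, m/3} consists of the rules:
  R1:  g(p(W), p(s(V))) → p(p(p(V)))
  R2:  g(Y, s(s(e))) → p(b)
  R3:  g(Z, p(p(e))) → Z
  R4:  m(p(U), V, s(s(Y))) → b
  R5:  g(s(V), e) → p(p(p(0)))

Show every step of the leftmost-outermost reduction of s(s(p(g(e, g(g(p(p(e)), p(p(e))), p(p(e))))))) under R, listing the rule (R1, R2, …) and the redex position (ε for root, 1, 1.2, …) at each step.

1. s(s(p(g(e, g(g(p(p(e)), p(p(e))), p(p(e)))))))  →  s(s(p(g(e, g(p(p(e)), p(p(e)))))))   [R3 at 1.1.1.2]
2. s(s(p(g(e, g(p(p(e)), p(p(e)))))))  →  s(s(p(g(e, p(p(e))))))   [R3 at 1.1.1.2]
3. s(s(p(g(e, p(p(e))))))  →  s(s(p(e)))   [R3 at 1.1.1]

s(s(p(e)))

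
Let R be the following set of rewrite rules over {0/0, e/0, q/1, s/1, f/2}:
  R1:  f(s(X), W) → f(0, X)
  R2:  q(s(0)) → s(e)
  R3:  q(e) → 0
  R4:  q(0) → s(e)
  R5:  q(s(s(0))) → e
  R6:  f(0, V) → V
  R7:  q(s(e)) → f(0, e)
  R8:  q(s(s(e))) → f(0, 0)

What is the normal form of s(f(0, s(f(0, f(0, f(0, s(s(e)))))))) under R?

s(s(s(s(e))))

1. s(f(0, s(f(0, f(0, f(0, s(s(e))))))))  →  s(s(f(0, f(0, f(0, s(s(e)))))))   [R6 at 1]
2. s(s(f(0, f(0, f(0, s(s(e)))))))  →  s(s(f(0, f(0, s(s(e))))))   [R6 at 1.1]
3. s(s(f(0, f(0, s(s(e))))))  →  s(s(f(0, s(s(e)))))   [R6 at 1.1]
4. s(s(f(0, s(s(e)))))  →  s(s(s(s(e))))   [R6 at 1.1]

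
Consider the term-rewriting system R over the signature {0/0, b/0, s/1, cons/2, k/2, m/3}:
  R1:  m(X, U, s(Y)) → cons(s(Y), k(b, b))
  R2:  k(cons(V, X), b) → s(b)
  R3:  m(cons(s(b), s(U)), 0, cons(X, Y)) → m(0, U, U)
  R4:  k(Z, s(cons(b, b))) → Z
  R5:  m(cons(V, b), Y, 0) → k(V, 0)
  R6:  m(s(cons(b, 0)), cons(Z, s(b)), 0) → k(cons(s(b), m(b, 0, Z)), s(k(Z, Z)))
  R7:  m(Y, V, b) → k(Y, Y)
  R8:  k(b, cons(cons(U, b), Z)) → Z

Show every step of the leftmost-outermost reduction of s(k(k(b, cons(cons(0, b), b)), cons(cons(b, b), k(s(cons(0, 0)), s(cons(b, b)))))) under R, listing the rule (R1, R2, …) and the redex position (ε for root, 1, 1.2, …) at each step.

s(s(cons(0, 0)))

1. s(k(k(b, cons(cons(0, b), b)), cons(cons(b, b), k(s(cons(0, 0)), s(cons(b, b))))))  →  s(k(b, cons(cons(b, b), k(s(cons(0, 0)), s(cons(b, b))))))   [R8 at 1.1]
2. s(k(b, cons(cons(b, b), k(s(cons(0, 0)), s(cons(b, b))))))  →  s(k(s(cons(0, 0)), s(cons(b, b))))   [R8 at 1]
3. s(k(s(cons(0, 0)), s(cons(b, b))))  →  s(s(cons(0, 0)))   [R4 at 1]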